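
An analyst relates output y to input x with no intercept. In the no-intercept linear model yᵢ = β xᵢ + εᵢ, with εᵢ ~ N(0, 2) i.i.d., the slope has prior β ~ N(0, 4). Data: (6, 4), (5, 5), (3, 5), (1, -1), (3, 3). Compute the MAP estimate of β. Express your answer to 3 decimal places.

β̂_MAP = 0.894

log p(β | y) = −Σ(yᵢ − βxᵢ)²/(2·2) − β²/(2·4) + const.
Setting the derivative to zero: Σxᵢ(yᵢ − βxᵢ)/2 − β/4 = 0, so β = Σxᵢyᵢ / (Σxᵢ² + σ²/τ²).
Σxᵢyᵢ = 6·4 + 5·5 + 3·5 + 1·(-1) + 3·3 = 72; Σxᵢ² = 80; σ²/τ² = 0.5.
β̂_MAP = 72 / (80 + 0.5) = 72/80.5 ≈ 0.894.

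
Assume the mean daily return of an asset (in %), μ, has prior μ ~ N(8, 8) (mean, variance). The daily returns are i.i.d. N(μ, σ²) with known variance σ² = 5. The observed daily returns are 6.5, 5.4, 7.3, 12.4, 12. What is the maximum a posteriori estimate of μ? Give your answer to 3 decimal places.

μ̂_MAP = 8.640

n = 5; x̄ = (6.5 + 5.4 + 7.3 + 12.4 + 12)/5 = 43.6/5 = 8.72.
For a Normal prior and Normal likelihood with known variance, the posterior is Normal; its mode equals its mean, the precision-weighted average.
Prior precision 1/σ₀² = 1/8 = 0.125; data precision n/σ² = 5/5 = 1.
μ̂ = (0.125·8 + 1·8.72) / (0.125 + 1) = 9.72/1.125 = 8.640.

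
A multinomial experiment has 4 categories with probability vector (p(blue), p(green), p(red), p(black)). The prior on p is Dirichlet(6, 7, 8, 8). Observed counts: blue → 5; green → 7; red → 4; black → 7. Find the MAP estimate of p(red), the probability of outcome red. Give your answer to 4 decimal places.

The posterior is Dirichlet(αᵢ + nᵢ) = Dirichlet(11, 14, 12, 15).
For a Dirichlet(a₁,…,a_K) with all aᵢ > 1, the mode has j-th component (aⱼ − 1)/(Σaᵢ − K).
Here Σaᵢ = 52 and K = 4, so p(red) = (12 − 1)/(52 − 4) = 11/48 ≈ 0.2292.

MAP estimate of p(red) = 0.2292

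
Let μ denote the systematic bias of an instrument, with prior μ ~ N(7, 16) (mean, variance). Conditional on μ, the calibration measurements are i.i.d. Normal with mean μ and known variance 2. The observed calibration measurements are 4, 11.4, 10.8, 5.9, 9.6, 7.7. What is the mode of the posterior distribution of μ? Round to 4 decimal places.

n = 6; x̄ = (4 + 11.4 + 10.8 + 5.9 + 9.6 + 7.7)/6 = 49.4/6 = 247/30 ≈ 8.2333.
For a Normal prior and Normal likelihood with known variance, the posterior is Normal; its mode equals its mean, the precision-weighted average.
Prior precision 1/σ₀² = 1/16 = 0.0625; data precision n/σ² = 6/2 = 3.
μ̂ = (0.0625·7 + 3·(247/30)) / (0.0625 + 3) = 25.1375/3.0625 = 2011/245 ≈ 8.2082.

μ̂_MAP = 8.2082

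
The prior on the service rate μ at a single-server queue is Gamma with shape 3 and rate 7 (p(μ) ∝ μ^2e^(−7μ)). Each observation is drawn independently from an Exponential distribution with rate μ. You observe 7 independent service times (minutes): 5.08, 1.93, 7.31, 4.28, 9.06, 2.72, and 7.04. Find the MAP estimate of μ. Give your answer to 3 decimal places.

The Exponential(rate=μ) likelihood is ∝ μ^n e^(−μΣtᵢ). Here n = 7 and Σtᵢ = 5.08 + 1.93 + 7.31 + 4.28 + 9.06 + 2.72 + 7.04 = 37.42.
Posterior ∝ μ^2e^(−7μ) · μ^7e^(−37.42μ) = μ^9e^(−44.42μ), i.e. Gamma(10, 44.42).
Mode = (a−1)/b = 9/44.42 ≈ 0.203.

μ̂_MAP = 0.203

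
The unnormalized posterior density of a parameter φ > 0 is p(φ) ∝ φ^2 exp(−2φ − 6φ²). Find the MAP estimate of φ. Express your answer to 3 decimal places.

ℓ'(φ) = 2/φ − 2 − 12φ. Setting this to zero and multiplying by φ: 12φ² + 2φ − 2 = 0.
φ = (−2 + √(2² + 4·12·2)) / (2·12) = (−2 + √100) / 24 = (−2 + 10)/24 = 1/3.
ℓ''(φ) = −2/φ² − 12 < 0, confirming a maximum.

φ̂_MAP = 0.333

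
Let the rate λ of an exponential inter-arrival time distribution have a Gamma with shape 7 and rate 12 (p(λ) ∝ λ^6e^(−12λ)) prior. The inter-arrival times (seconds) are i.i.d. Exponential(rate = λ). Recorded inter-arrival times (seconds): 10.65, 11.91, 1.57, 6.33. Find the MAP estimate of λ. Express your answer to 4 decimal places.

The Exponential(rate=λ) likelihood is ∝ λ^n e^(−λΣtᵢ). Here n = 4 and Σtᵢ = 10.65 + 11.91 + 1.57 + 6.33 = 30.46.
Posterior ∝ λ^6e^(−12λ) · λ^4e^(−30.46λ) = λ^10e^(−42.46λ), i.e. Gamma(11, 42.46).
Mode = (a−1)/b = 10/42.46 ≈ 0.2355.

λ̂_MAP = 0.2355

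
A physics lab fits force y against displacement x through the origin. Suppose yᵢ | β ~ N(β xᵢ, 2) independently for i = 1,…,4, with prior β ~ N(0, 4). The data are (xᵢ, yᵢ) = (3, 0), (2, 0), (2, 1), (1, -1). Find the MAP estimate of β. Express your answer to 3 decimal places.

log p(β | y) = −Σ(yᵢ − βxᵢ)²/(2·2) − β²/(2·4) + const.
Setting the derivative to zero: Σxᵢ(yᵢ − βxᵢ)/2 − β/4 = 0, so β = Σxᵢyᵢ / (Σxᵢ² + σ²/τ²).
Σxᵢyᵢ = 3·0 + 2·0 + 2·1 + 1·(-1) = 1; Σxᵢ² = 18; σ²/τ² = 0.5.
β̂_MAP = 1 / (18 + 0.5) = 1/18.5 ≈ 0.054.

β̂_MAP = 0.054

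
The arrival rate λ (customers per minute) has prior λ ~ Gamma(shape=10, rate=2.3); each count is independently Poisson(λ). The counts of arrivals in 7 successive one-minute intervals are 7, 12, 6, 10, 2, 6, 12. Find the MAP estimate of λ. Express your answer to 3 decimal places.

λ̂_MAP = 6.882

Σxᵢ = 7+12+6+10+2+6+12 = 55, with n = 7.
Posterior ∝ λ^9e^(−2.3λ) · λ^55e^(−7λ) = λ^64e^(−9.3λ), i.e. Gamma(shape=65, rate=9.3).
The mode of a Gamma(a, b) with a ≥ 1 (shape–rate) is (a−1)/b = 64/9.3 ≈ 6.882.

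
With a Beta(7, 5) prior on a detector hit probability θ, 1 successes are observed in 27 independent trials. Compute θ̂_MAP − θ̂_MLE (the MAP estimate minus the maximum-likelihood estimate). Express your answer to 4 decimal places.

MAP − MLE = 0.1522

Posterior is Beta(8, 31); MAP = (8−1)/(39−2) = 7/37 ≈ 0.18919.
MLE ignores the prior: θ̂_MLE = k/n = 1/27 ≈ 0.03704.
Difference = 7/37 − 1/27 = 152/999 ≈ 0.1522.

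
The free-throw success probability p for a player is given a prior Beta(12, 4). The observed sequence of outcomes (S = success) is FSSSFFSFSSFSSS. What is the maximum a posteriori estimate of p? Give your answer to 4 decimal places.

p̂_MAP = 0.7143

Prior: Beta(12, 4).
Data: 9 successes in 14 trials (from the sequence). The binomial likelihood contributes p^9(1−p)^5, so the posterior is Beta(12+9, 4+5) = Beta(21, 9).
For Beta(a, b) with a, b > 1 the mode is (a−1)/(a+b−2) = 20/28 ≈ 0.7143.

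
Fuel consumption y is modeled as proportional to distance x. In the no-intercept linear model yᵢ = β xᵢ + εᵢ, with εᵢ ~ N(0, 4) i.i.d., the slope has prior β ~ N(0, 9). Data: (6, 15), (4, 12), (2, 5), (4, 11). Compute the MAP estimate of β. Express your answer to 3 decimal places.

log p(β | y) = −Σ(yᵢ − βxᵢ)²/(2·4) − β²/(2·9) + const.
Setting the derivative to zero: Σxᵢ(yᵢ − βxᵢ)/4 − β/9 = 0, so β = Σxᵢyᵢ / (Σxᵢ² + σ²/τ²).
Σxᵢyᵢ = 6·15 + 4·12 + 2·5 + 4·11 = 192; Σxᵢ² = 72; σ²/τ² = 4/9.
β̂_MAP = 192 / (72 + 4/9) = 192/(652/9) = 432/163 ≈ 2.650.

β̂_MAP = 2.650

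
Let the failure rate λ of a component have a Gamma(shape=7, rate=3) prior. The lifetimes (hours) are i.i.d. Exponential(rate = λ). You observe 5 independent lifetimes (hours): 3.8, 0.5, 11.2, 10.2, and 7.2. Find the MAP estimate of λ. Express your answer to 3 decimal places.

The Exponential(rate=λ) likelihood is ∝ λ^n e^(−λΣtᵢ). Here n = 5 and Σtᵢ = 3.8 + 0.5 + 11.2 + 10.2 + 7.2 = 32.9.
Posterior ∝ λ^6e^(−3λ) · λ^5e^(−32.9λ) = λ^11e^(−35.9λ), i.e. Gamma(12, 35.9).
Mode = (a−1)/b = 11/35.9 ≈ 0.306.

λ̂_MAP = 0.306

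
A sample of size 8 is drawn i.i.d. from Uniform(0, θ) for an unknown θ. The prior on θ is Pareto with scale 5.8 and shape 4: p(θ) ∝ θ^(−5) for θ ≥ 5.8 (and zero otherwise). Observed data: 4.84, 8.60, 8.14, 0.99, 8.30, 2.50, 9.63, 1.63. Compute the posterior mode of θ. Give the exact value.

θ̂_MAP = 9.63

The Uniform(0, θ) likelihood is θ^(−n) for θ ≥ max(xᵢ), zero otherwise. Here max(xᵢ) = 9.63.
Posterior ∝ θ^(−5) · θ^(−8) = θ^(−13) on θ ≥ max(5.8, 9.63) = 9.63.
This density is strictly decreasing in θ, so the posterior mode lies at the lower boundary of the support.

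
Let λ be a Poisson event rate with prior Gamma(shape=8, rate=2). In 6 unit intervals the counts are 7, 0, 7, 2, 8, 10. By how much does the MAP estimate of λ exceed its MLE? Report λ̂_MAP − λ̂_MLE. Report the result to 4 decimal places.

Σxᵢ = 34. Posterior is Gamma(42, 8); MAP = (42−1)/8 = 41/8 ≈ 5.12500.
MLE = x̄ = 34/6 ≈ 5.66667.
Difference = 41/8 − 34/6 = -13/24 ≈ -0.5417.

MAP − MLE = -0.5417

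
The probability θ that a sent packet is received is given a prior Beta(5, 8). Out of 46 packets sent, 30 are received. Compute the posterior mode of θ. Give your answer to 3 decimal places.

θ̂_MAP = 0.596

Prior: Beta(5, 8).
Data: 30 successes in 46 trials. The binomial likelihood contributes θ^30(1−θ)^16, so the posterior is Beta(5+30, 8+16) = Beta(35, 24).
For Beta(a, b) with a, b > 1 the mode is (a−1)/(a+b−2) = 34/57 ≈ 0.596.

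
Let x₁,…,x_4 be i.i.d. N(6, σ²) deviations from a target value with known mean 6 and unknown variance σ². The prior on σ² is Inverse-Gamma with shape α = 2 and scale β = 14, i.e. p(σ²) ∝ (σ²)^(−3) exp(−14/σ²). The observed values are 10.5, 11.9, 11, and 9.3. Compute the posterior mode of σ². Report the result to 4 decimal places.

σ̂²_MAP = 11.8950

Sum of squared deviations about the known mean: SS = (10.5−6)² + (11.9−6)² + (11−6)² + (9.3−6)² = 90.95.
The Normal likelihood contributes (σ²)^(−n/2) exp(−SS/(2σ²)), so the posterior is Inverse-Gamma(α + n/2, β + SS/2) = Inverse-Gamma(4, 59.475).
The mode of Inverse-Gamma(a, b) is b/(a+1) = 59.475/5 ≈ 11.8950.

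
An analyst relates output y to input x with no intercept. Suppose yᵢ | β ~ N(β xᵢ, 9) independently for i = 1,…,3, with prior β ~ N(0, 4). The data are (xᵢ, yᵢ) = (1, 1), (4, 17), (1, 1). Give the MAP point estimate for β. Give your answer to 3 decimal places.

log p(β | y) = −Σ(yᵢ − βxᵢ)²/(2·9) − β²/(2·4) + const.
Setting the derivative to zero: Σxᵢ(yᵢ − βxᵢ)/9 − β/4 = 0, so β = Σxᵢyᵢ / (Σxᵢ² + σ²/τ²).
Σxᵢyᵢ = 1·1 + 4·17 + 1·1 = 70; Σxᵢ² = 18; σ²/τ² = 2.25.
β̂_MAP = 70 / (18 + 2.25) = 70/20.25 ≈ 3.457.

β̂_MAP = 3.457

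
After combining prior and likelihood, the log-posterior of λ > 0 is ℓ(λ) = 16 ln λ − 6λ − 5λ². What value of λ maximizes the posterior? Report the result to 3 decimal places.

ℓ'(λ) = 16/λ − 6 − 10λ. Setting this to zero and multiplying by λ: 10λ² + 6λ − 16 = 0.
λ = (−6 + √(6² + 4·10·16)) / (2·10) = (−6 + √676) / 20 = (−6 + 26)/20 = 1.
ℓ''(λ) = −16/λ² − 10 < 0, confirming a maximum.

λ̂_MAP = 1.000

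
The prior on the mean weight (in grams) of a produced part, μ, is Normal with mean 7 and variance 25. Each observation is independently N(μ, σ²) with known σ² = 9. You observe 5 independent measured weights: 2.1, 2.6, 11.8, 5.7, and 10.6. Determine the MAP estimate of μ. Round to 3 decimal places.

μ̂_MAP = 6.590

n = 5; x̄ = (2.1 + 2.6 + 11.8 + 5.7 + 10.6)/5 = 32.8/5 = 6.56.
For a Normal prior and Normal likelihood with known variance, the posterior is Normal; its mode equals its mean, the precision-weighted average.
Prior precision 1/σ₀² = 1/25 = 0.04; data precision n/σ² = 5/9.
μ̂ = (0.04·7 + (5/9)·6.56) / (0.04 + 5/9) = (883/225)/(134/225) = 883/134 ≈ 6.590.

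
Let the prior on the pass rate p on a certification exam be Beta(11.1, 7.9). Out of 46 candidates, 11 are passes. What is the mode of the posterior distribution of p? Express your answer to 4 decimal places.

p̂_MAP = 0.3349

Prior: Beta(11.1, 7.9).
Data: 11 successes in 46 trials. The binomial likelihood contributes p^11(1−p)^35, so the posterior is Beta(11.1+11, 7.9+35) = Beta(22.1, 42.9).
For Beta(a, b) with a, b > 1 the mode is (a−1)/(a+b−2) = 21.1/63 ≈ 0.3349.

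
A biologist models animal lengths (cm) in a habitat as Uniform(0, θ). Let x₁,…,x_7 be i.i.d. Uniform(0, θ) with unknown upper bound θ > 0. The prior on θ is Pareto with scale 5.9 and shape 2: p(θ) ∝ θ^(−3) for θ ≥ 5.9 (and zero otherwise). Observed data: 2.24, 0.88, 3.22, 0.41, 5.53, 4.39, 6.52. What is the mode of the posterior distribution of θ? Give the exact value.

The Uniform(0, θ) likelihood is θ^(−n) for θ ≥ max(xᵢ), zero otherwise. Here max(xᵢ) = 6.52.
Posterior ∝ θ^(−3) · θ^(−7) = θ^(−10) on θ ≥ max(5.9, 6.52) = 6.52.
This density is strictly decreasing in θ, so the posterior mode lies at the lower boundary of the support.

θ̂_MAP = 6.52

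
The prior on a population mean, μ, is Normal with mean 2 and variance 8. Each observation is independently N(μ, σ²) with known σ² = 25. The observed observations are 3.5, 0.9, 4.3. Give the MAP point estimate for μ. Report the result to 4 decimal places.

μ̂_MAP = 2.4408

n = 3; x̄ = (3.5 + 0.9 + 4.3)/3 = 8.7/3 = 2.9.
For a Normal prior and Normal likelihood with known variance, the posterior is Normal; its mode equals its mean, the precision-weighted average.
Prior precision 1/σ₀² = 1/8 = 0.125; data precision n/σ² = 3/25 = 0.12.
μ̂ = (0.125·2 + 0.12·2.9) / (0.125 + 0.12) = 0.598/0.245 = 598/245 ≈ 2.4408.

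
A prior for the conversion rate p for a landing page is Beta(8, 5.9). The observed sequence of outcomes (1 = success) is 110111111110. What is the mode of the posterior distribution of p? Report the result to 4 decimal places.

p̂_MAP = 0.7113

Prior: Beta(8, 5.9).
Data: 10 successes in 12 trials (from the sequence). The binomial likelihood contributes p^10(1−p)^2, so the posterior is Beta(8+10, 5.9+2) = Beta(18, 7.9).
For Beta(a, b) with a, b > 1 the mode is (a−1)/(a+b−2) = 17/23.9 ≈ 0.7113.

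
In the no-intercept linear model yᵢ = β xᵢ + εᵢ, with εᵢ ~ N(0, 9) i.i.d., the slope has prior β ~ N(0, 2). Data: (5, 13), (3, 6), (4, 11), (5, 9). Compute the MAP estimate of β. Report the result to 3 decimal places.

log p(β | y) = −Σ(yᵢ − βxᵢ)²/(2·9) − β²/(2·2) + const.
Setting the derivative to zero: Σxᵢ(yᵢ − βxᵢ)/9 − β/2 = 0, so β = Σxᵢyᵢ / (Σxᵢ² + σ²/τ²).
Σxᵢyᵢ = 5·13 + 3·6 + 4·11 + 5·9 = 172; Σxᵢ² = 75; σ²/τ² = 4.5.
β̂_MAP = 172 / (75 + 4.5) = 172/79.5 ≈ 2.164.

β̂_MAP = 2.164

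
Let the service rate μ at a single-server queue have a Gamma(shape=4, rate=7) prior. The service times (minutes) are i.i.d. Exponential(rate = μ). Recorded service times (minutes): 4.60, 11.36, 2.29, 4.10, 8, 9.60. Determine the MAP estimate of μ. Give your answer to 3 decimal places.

μ̂_MAP = 0.192

The Exponential(rate=μ) likelihood is ∝ μ^n e^(−μΣtᵢ). Here n = 6 and Σtᵢ = 4.60 + 11.36 + 2.29 + 4.10 + 8 + 9.60 = 39.95.
Posterior ∝ μ^3e^(−7μ) · μ^6e^(−39.95μ) = μ^9e^(−46.95μ), i.e. Gamma(10, 46.95).
Mode = (a−1)/b = 9/46.95 ≈ 0.192.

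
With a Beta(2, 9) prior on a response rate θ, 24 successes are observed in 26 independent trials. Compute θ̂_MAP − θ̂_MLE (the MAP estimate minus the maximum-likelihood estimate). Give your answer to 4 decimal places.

Posterior is Beta(26, 11); MAP = (26−1)/(37−2) = 25/35 ≈ 0.71429.
MLE ignores the prior: θ̂_MLE = k/n = 24/26 ≈ 0.92308.
Difference = 25/35 − 24/26 = -19/91 ≈ -0.2088.

MAP − MLE = -0.2088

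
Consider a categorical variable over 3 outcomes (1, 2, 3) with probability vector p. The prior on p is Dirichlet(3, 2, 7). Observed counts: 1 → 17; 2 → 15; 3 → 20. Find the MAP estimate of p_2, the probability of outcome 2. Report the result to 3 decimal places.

The posterior is Dirichlet(αᵢ + nᵢ) = Dirichlet(20, 17, 27).
For a Dirichlet(a₁,…,a_K) with all aᵢ > 1, the mode has j-th component (aⱼ − 1)/(Σaᵢ − K).
Here Σaᵢ = 64 and K = 3, so p_2 = (17 − 1)/(64 − 3) = 16/61 ≈ 0.262.

MAP estimate: 0.262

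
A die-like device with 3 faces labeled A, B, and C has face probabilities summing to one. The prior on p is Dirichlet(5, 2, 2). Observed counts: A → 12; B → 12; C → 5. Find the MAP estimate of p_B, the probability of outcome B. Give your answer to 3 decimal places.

MAP estimate of p_B = 0.371

The posterior is Dirichlet(αᵢ + nᵢ) = Dirichlet(17, 14, 7).
For a Dirichlet(a₁,…,a_K) with all aᵢ > 1, the mode has j-th component (aⱼ − 1)/(Σaᵢ − K).
Here Σaᵢ = 38 and K = 3, so p_B = (14 − 1)/(38 − 3) = 13/35 ≈ 0.371.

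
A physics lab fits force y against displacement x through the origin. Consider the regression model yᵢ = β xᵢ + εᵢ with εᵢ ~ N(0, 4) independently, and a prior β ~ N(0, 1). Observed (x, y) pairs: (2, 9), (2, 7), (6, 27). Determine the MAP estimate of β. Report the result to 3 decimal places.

log p(β | y) = −Σ(yᵢ − βxᵢ)²/(2·4) − β²/(2·1) + const.
Setting the derivative to zero: Σxᵢ(yᵢ − βxᵢ)/4 − β/1 = 0, so β = Σxᵢyᵢ / (Σxᵢ² + σ²/τ²).
Σxᵢyᵢ = 2·9 + 2·7 + 6·27 = 194; Σxᵢ² = 44; σ²/τ² = 4.
β̂_MAP = 194 / (44 + 4) = 194/48 ≈ 4.042.

β̂_MAP = 4.042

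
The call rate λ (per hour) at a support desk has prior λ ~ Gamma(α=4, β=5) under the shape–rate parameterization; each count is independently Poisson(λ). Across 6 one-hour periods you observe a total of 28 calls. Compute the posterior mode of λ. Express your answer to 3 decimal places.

λ̂_MAP = 2.818

Σxᵢ = 28, n = 6.
Posterior ∝ λ^3e^(−5λ) · λ^28e^(−6λ) = λ^31e^(−11λ), i.e. Gamma(shape=32, rate=11).
The mode of a Gamma(a, b) with a ≥ 1 (shape–rate) is (a−1)/b = 31/11 ≈ 2.818.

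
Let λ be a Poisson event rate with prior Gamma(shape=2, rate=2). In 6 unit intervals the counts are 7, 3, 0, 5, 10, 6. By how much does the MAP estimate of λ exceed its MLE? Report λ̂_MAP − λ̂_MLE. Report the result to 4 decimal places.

MAP − MLE = -1.1667

Σxᵢ = 31. Posterior is Gamma(33, 8); MAP = (33−1)/8 = 32/8 ≈ 4.00000.
MLE = x̄ = 31/6 ≈ 5.16667.
Difference = 32/8 − 31/6 = -7/6 ≈ -1.1667.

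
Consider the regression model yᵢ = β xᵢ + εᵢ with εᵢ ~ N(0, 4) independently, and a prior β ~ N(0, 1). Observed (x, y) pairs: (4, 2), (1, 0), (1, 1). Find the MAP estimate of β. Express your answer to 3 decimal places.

β̂_MAP = 0.409

log p(β | y) = −Σ(yᵢ − βxᵢ)²/(2·4) − β²/(2·1) + const.
Setting the derivative to zero: Σxᵢ(yᵢ − βxᵢ)/4 − β/1 = 0, so β = Σxᵢyᵢ / (Σxᵢ² + σ²/τ²).
Σxᵢyᵢ = 4·2 + 1·0 + 1·1 = 9; Σxᵢ² = 18; σ²/τ² = 4.
β̂_MAP = 9 / (18 + 4) = 9/22 ≈ 0.409.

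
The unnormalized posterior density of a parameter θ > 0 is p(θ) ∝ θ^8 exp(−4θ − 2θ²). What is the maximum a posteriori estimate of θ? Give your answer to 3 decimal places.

θ̂_MAP = 1.000

ℓ'(θ) = 8/θ − 4 − 4θ. Setting this to zero and multiplying by θ: 4θ² + 4θ − 8 = 0.
θ = (−4 + √(4² + 4·4·8)) / (2·4) = (−4 + √144) / 8 = (−4 + 12)/8 = 1.
ℓ''(θ) = −8/θ² − 4 < 0, confirming a maximum.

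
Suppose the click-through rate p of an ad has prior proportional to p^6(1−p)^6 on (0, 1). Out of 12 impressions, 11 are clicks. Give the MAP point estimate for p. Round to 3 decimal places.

The prior density ∝ p^6(1−p)^6 is the kernel of Beta(7, 7).
Data: 11 successes in 12 trials. The binomial likelihood contributes p^11(1−p)^1, so the posterior is Beta(7+11, 7+1) = Beta(18, 8).
For Beta(a, b) with a, b > 1 the mode is (a−1)/(a+b−2) = 17/24 ≈ 0.708.

p̂_MAP = 0.708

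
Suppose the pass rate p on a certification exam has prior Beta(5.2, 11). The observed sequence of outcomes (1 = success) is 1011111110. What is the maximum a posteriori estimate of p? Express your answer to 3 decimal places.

p̂_MAP = 0.504

Prior: Beta(5.2, 11).
Data: 8 successes in 10 trials (from the sequence). The binomial likelihood contributes p^8(1−p)^2, so the posterior is Beta(5.2+8, 11+2) = Beta(13.2, 13).
For Beta(a, b) with a, b > 1 the mode is (a−1)/(a+b−2) = 12.2/24.2 ≈ 0.504.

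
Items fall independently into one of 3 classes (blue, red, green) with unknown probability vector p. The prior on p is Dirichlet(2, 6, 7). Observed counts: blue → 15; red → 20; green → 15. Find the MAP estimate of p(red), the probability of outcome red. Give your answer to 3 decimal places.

MAP estimate of p(red) = 0.403

The posterior is Dirichlet(αᵢ + nᵢ) = Dirichlet(17, 26, 22).
For a Dirichlet(a₁,…,a_K) with all aᵢ > 1, the mode has j-th component (aⱼ − 1)/(Σaᵢ − K).
Here Σaᵢ = 65 and K = 3, so p(red) = (26 − 1)/(65 − 3) = 25/62 ≈ 0.403.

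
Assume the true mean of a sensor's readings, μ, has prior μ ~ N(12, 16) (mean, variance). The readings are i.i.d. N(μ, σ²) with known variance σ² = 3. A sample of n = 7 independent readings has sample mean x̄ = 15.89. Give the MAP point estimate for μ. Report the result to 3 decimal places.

n = 7, x̄ = 15.89.
For a Normal prior and Normal likelihood with known variance, the posterior is Normal; its mode equals its mean, the precision-weighted average.
Prior precision 1/σ₀² = 1/16 = 0.0625; data precision n/σ² = 7/3.
μ̂ = (0.0625·12 + (7/3)·15.89) / (0.0625 + 7/3) = (2837/75)/(115/48) = 45392/2875 ≈ 15.789.

μ̂_MAP = 15.789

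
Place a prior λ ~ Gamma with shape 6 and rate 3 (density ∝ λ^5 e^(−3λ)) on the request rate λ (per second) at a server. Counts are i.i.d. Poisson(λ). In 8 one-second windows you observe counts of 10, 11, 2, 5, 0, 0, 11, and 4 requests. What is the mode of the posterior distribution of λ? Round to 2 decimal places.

Σxᵢ = 10+11+2+5+0+0+11+4 = 43, with n = 8.
Posterior ∝ λ^5e^(−3λ) · λ^43e^(−8λ) = λ^48e^(−11λ), i.e. Gamma(shape=49, rate=11).
The mode of a Gamma(a, b) with a ≥ 1 (shape–rate) is (a−1)/b = 48/11 ≈ 4.36.

λ̂_MAP = 4.36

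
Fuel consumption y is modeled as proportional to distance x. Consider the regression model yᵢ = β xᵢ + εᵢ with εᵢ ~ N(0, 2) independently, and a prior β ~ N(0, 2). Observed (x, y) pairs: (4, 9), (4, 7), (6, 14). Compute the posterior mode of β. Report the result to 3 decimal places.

log p(β | y) = −Σ(yᵢ − βxᵢ)²/(2·2) − β²/(2·2) + const.
Setting the derivative to zero: Σxᵢ(yᵢ − βxᵢ)/2 − β/2 = 0, so β = Σxᵢyᵢ / (Σxᵢ² + σ²/τ²).
Σxᵢyᵢ = 4·9 + 4·7 + 6·14 = 148; Σxᵢ² = 68; σ²/τ² = 1.
β̂_MAP = 148 / (68 + 1) = 148/69 ≈ 2.145.

β̂_MAP = 2.145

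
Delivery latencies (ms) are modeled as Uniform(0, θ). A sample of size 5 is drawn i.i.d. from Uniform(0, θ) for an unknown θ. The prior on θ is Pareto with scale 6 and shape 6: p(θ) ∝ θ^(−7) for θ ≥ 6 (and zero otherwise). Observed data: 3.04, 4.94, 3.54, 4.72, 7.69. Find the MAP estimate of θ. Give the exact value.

θ̂_MAP = 7.69

The Uniform(0, θ) likelihood is θ^(−n) for θ ≥ max(xᵢ), zero otherwise. Here max(xᵢ) = 7.69.
Posterior ∝ θ^(−7) · θ^(−5) = θ^(−12) on θ ≥ max(6, 7.69) = 7.69.
This density is strictly decreasing in θ, so the posterior mode lies at the lower boundary of the support.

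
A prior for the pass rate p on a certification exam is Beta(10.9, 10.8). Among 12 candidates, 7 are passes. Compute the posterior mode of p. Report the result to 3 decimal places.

p̂_MAP = 0.533

Prior: Beta(10.9, 10.8).
Data: 7 successes in 12 trials. The binomial likelihood contributes p^7(1−p)^5, so the posterior is Beta(10.9+7, 10.8+5) = Beta(17.9, 15.8).
For Beta(a, b) with a, b > 1 the mode is (a−1)/(a+b−2) = 16.9/31.7 ≈ 0.533.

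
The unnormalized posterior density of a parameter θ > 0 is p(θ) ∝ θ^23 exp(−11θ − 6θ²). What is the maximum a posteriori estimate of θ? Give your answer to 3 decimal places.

ℓ'(θ) = 23/θ − 11 − 12θ. Setting this to zero and multiplying by θ: 12θ² + 11θ − 23 = 0.
θ = (−11 + √(11² + 4·12·23)) / (2·12) = (−11 + √1225) / 24 = (−11 + 35)/24 = 1.
ℓ''(θ) = −23/θ² − 12 < 0, confirming a maximum.

θ̂_MAP = 1.000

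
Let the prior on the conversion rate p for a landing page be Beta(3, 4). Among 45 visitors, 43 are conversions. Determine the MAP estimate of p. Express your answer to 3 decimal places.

p̂_MAP = 0.900

Prior: Beta(3, 4).
Data: 43 successes in 45 trials. The binomial likelihood contributes p^43(1−p)^2, so the posterior is Beta(3+43, 4+2) = Beta(46, 6).
For Beta(a, b) with a, b > 1 the mode is (a−1)/(a+b−2) = 45/50 ≈ 0.900.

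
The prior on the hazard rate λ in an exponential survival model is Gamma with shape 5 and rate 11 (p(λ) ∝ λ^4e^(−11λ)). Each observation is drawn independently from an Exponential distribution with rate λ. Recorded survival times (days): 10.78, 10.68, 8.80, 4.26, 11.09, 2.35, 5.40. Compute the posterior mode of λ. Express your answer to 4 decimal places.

The Exponential(rate=λ) likelihood is ∝ λ^n e^(−λΣtᵢ). Here n = 7 and Σtᵢ = 10.78 + 10.68 + 8.80 + 4.26 + 11.09 + 2.35 + 5.40 = 53.36.
Posterior ∝ λ^4e^(−11λ) · λ^7e^(−53.36λ) = λ^11e^(−64.36λ), i.e. Gamma(12, 64.36).
Mode = (a−1)/b = 11/64.36 ≈ 0.1709.

λ̂_MAP = 0.1709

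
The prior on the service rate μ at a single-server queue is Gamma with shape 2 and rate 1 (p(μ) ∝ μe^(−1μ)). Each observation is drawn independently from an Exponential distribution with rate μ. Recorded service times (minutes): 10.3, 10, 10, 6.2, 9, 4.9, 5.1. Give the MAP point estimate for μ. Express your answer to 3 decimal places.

μ̂_MAP = 0.142

The Exponential(rate=μ) likelihood is ∝ μ^n e^(−μΣtᵢ). Here n = 7 and Σtᵢ = 10.3 + 10 + 10 + 6.2 + 9 + 4.9 + 5.1 = 55.5.
Posterior ∝ μe^(−1μ) · μ^7e^(−55.5μ) = μ^8e^(−56.5μ), i.e. Gamma(9, 56.5).
Mode = (a−1)/b = 8/56.5 ≈ 0.142.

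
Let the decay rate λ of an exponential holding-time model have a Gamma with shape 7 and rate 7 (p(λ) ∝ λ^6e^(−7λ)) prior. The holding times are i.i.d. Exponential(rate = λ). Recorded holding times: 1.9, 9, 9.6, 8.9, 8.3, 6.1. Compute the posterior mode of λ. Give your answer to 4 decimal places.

λ̂_MAP = 0.2362

The Exponential(rate=λ) likelihood is ∝ λ^n e^(−λΣtᵢ). Here n = 6 and Σtᵢ = 1.9 + 9 + 9.6 + 8.9 + 8.3 + 6.1 = 43.8.
Posterior ∝ λ^6e^(−7λ) · λ^6e^(−43.8λ) = λ^12e^(−50.8λ), i.e. Gamma(13, 50.8).
Mode = (a−1)/b = 12/50.8 ≈ 0.2362.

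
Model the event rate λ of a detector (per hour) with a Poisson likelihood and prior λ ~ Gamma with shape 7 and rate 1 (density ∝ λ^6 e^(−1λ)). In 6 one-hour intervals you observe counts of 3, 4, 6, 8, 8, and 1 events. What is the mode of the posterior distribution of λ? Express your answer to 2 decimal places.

λ̂_MAP = 5.14

Σxᵢ = 3+4+6+8+8+1 = 30, with n = 6.
Posterior ∝ λ^6e^(−1λ) · λ^30e^(−6λ) = λ^36e^(−7λ), i.e. Gamma(shape=37, rate=7).
The mode of a Gamma(a, b) with a ≥ 1 (shape–rate) is (a−1)/b = 36/7 ≈ 5.14.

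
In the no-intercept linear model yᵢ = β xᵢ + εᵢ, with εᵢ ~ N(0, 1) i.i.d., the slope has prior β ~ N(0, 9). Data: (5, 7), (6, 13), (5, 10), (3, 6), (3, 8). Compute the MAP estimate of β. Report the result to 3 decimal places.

β̂_MAP = 1.969

log p(β | y) = −Σ(yᵢ − βxᵢ)²/(2·1) − β²/(2·9) + const.
Setting the derivative to zero: Σxᵢ(yᵢ − βxᵢ)/1 − β/9 = 0, so β = Σxᵢyᵢ / (Σxᵢ² + σ²/τ²).
Σxᵢyᵢ = 5·7 + 6·13 + 5·10 + 3·6 + 3·8 = 205; Σxᵢ² = 104; σ²/τ² = 1/9.
β̂_MAP = 205 / (104 + 1/9) = 205/(937/9) = 1845/937 ≈ 1.969.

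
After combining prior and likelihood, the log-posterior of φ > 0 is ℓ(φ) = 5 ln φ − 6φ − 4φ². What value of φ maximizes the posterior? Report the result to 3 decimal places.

φ̂_MAP = 0.500

ℓ'(φ) = 5/φ − 6 − 8φ. Setting this to zero and multiplying by φ: 8φ² + 6φ − 5 = 0.
φ = (−6 + √(6² + 4·8·5)) / (2·8) = (−6 + √196) / 16 = (−6 + 14)/16 = 1/2.
ℓ''(φ) = −5/φ² − 8 < 0, confirming a maximum.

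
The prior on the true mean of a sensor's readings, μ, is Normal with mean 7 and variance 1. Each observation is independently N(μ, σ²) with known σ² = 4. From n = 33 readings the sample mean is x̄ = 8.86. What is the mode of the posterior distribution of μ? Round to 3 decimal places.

n = 33, x̄ = 8.86.
For a Normal prior and Normal likelihood with known variance, the posterior is Normal; its mode equals its mean, the precision-weighted average.
Prior precision 1/σ₀² = 1/1 = 1; data precision n/σ² = 33/4 = 8.25.
μ̂ = (1·7 + 8.25·8.86) / (1 + 8.25) = 80.095/9.25 = 16019/1850 ≈ 8.659.

μ̂_MAP = 8.659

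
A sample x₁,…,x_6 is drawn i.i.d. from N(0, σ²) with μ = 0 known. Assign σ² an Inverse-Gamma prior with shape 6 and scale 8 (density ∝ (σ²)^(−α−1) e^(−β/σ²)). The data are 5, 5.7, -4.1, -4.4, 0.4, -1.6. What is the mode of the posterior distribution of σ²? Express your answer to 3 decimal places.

σ̂²_MAP = 5.619

Sum of squared deviations about the known mean: SS = (5−0)² + (5.7−0)² + (-4.1−0)² + (-4.4−0)² + (0.4−0)² + (-1.6−0)² = 96.38.
The Normal likelihood contributes (σ²)^(−n/2) exp(−SS/(2σ²)), so the posterior is Inverse-Gamma(α + n/2, β + SS/2) = Inverse-Gamma(9, 56.19).
The mode of Inverse-Gamma(a, b) is b/(a+1) = 56.19/10 ≈ 5.619.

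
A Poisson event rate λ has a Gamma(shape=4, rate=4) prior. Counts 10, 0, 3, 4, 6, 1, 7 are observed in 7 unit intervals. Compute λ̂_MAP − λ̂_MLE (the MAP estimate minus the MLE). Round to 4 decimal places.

Σxᵢ = 31. Posterior is Gamma(35, 11); MAP = (35−1)/11 = 34/11 ≈ 3.09091.
MLE = x̄ = 31/7 ≈ 4.42857.
Difference = 34/11 − 31/7 = -103/77 ≈ -1.3377.

MAP − MLE = -1.3377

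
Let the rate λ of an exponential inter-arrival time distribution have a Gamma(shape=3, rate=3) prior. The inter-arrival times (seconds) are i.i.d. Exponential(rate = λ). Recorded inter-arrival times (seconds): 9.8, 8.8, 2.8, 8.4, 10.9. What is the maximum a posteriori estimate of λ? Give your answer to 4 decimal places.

λ̂_MAP = 0.1602

The Exponential(rate=λ) likelihood is ∝ λ^n e^(−λΣtᵢ). Here n = 5 and Σtᵢ = 9.8 + 8.8 + 2.8 + 8.4 + 10.9 = 40.7.
Posterior ∝ λ^2e^(−3λ) · λ^5e^(−40.7λ) = λ^7e^(−43.7λ), i.e. Gamma(8, 43.7).
Mode = (a−1)/b = 7/43.7 ≈ 0.1602.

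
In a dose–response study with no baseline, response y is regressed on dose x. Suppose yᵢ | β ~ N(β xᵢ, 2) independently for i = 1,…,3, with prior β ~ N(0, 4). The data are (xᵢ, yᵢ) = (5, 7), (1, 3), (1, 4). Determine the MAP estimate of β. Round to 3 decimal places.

log p(β | y) = −Σ(yᵢ − βxᵢ)²/(2·2) − β²/(2·4) + const.
Setting the derivative to zero: Σxᵢ(yᵢ − βxᵢ)/2 − β/4 = 0, so β = Σxᵢyᵢ / (Σxᵢ² + σ²/τ²).
Σxᵢyᵢ = 5·7 + 1·3 + 1·4 = 42; Σxᵢ² = 27; σ²/τ² = 0.5.
β̂_MAP = 42 / (27 + 0.5) = 42/27.5 ≈ 1.527.

β̂_MAP = 1.527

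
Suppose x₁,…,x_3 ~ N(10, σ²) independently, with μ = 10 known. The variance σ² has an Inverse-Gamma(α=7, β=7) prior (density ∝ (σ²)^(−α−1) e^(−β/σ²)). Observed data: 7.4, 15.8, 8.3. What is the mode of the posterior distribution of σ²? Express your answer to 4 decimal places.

Sum of squared deviations about the known mean: SS = (7.4−10)² + (15.8−10)² + (8.3−10)² = 43.29.
The Normal likelihood contributes (σ²)^(−n/2) exp(−SS/(2σ²)), so the posterior is Inverse-Gamma(α + n/2, β + SS/2) = Inverse-Gamma(8.5, 28.645).
The mode of Inverse-Gamma(a, b) is b/(a+1) = 28.645/9.5 ≈ 3.0153.

σ̂²_MAP = 3.0153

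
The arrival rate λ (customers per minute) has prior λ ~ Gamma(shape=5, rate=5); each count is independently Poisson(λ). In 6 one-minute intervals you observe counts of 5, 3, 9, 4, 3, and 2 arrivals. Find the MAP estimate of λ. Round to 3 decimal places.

λ̂_MAP = 2.727

Σxᵢ = 5+3+9+4+3+2 = 26, with n = 6.
Posterior ∝ λ^4e^(−5λ) · λ^26e^(−6λ) = λ^30e^(−11λ), i.e. Gamma(shape=31, rate=11).
The mode of a Gamma(a, b) with a ≥ 1 (shape–rate) is (a−1)/b = 30/11 ≈ 2.727.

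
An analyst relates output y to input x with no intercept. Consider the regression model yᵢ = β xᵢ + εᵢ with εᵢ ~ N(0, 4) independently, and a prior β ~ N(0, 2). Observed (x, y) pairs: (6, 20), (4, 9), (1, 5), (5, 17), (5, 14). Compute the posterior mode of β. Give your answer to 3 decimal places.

β̂_MAP = 3.010

log p(β | y) = −Σ(yᵢ − βxᵢ)²/(2·4) − β²/(2·2) + const.
Setting the derivative to zero: Σxᵢ(yᵢ − βxᵢ)/4 − β/2 = 0, so β = Σxᵢyᵢ / (Σxᵢ² + σ²/τ²).
Σxᵢyᵢ = 6·20 + 4·9 + 1·5 + 5·17 + 5·14 = 316; Σxᵢ² = 103; σ²/τ² = 2.
β̂_MAP = 316 / (103 + 2) = 316/105 ≈ 3.010.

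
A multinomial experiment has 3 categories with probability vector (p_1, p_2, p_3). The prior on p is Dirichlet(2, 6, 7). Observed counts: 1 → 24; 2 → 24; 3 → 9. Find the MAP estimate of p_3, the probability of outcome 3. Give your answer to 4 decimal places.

The posterior is Dirichlet(αᵢ + nᵢ) = Dirichlet(26, 30, 16).
For a Dirichlet(a₁,…,a_K) with all aᵢ > 1, the mode has j-th component (aⱼ − 1)/(Σaᵢ − K).
Here Σaᵢ = 72 and K = 3, so p_3 = (16 − 1)/(72 − 3) = 15/69 ≈ 0.2174.

MAP estimate: 0.2174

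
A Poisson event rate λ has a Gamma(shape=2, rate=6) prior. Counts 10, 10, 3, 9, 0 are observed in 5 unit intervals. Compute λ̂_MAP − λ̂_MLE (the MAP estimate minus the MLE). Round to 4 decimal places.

Σxᵢ = 32. Posterior is Gamma(34, 11); MAP = (34−1)/11 = 33/11 ≈ 3.00000.
MLE = x̄ = 32/5 ≈ 6.40000.
Difference = 33/11 − 32/5 = -17/5 ≈ -3.4000.

MAP − MLE = -3.4000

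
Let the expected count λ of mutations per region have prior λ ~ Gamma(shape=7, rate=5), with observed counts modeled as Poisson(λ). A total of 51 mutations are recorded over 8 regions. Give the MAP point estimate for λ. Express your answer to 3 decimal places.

Σxᵢ = 51, n = 8.
Posterior ∝ λ^6e^(−5λ) · λ^51e^(−8λ) = λ^57e^(−13λ), i.e. Gamma(shape=58, rate=13).
The mode of a Gamma(a, b) with a ≥ 1 (shape–rate) is (a−1)/b = 57/13 ≈ 4.385.

λ̂_MAP = 4.385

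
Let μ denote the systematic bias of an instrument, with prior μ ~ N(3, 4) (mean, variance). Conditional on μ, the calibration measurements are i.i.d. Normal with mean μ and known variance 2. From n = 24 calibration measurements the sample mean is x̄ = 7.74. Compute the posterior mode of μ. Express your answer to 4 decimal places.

μ̂_MAP = 7.6433

n = 24, x̄ = 7.74.
For a Normal prior and Normal likelihood with known variance, the posterior is Normal; its mode equals its mean, the precision-weighted average.
Prior precision 1/σ₀² = 1/4 = 0.25; data precision n/σ² = 24/2 = 12.
μ̂ = (0.25·3 + 12·7.74) / (0.25 + 12) = 93.63/12.25 = 9363/1225 ≈ 7.6433.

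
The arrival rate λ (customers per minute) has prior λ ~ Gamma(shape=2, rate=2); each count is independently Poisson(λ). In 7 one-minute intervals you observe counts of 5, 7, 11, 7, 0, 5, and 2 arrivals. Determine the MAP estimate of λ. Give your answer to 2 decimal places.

λ̂_MAP = 4.22

Σxᵢ = 5+7+11+7+0+5+2 = 37, with n = 7.
Posterior ∝ λe^(−2λ) · λ^37e^(−7λ) = λ^38e^(−9λ), i.e. Gamma(shape=39, rate=9).
The mode of a Gamma(a, b) with a ≥ 1 (shape–rate) is (a−1)/b = 38/9 ≈ 4.22.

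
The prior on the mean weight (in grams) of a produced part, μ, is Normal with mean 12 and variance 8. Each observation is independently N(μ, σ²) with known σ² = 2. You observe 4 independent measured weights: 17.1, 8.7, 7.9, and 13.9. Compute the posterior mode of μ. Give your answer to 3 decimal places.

n = 4; x̄ = (17.1 + 8.7 + 7.9 + 13.9)/4 = 47.6/4 = 11.9.
For a Normal prior and Normal likelihood with known variance, the posterior is Normal; its mode equals its mean, the precision-weighted average.
Prior precision 1/σ₀² = 1/8 = 0.125; data precision n/σ² = 4/2 = 2.
μ̂ = (0.125·12 + 2·11.9) / (0.125 + 2) = 25.3/2.125 = 1012/85 ≈ 11.906.

μ̂_MAP = 11.906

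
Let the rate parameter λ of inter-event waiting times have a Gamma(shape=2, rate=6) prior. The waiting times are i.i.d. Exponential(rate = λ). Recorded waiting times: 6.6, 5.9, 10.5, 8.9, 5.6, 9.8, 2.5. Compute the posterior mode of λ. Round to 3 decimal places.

The Exponential(rate=λ) likelihood is ∝ λ^n e^(−λΣtᵢ). Here n = 7 and Σtᵢ = 6.6 + 5.9 + 10.5 + 8.9 + 5.6 + 9.8 + 2.5 = 49.8.
Posterior ∝ λe^(−6λ) · λ^7e^(−49.8λ) = λ^8e^(−55.8λ), i.e. Gamma(9, 55.8).
Mode = (a−1)/b = 8/55.8 ≈ 0.143.

λ̂_MAP = 0.143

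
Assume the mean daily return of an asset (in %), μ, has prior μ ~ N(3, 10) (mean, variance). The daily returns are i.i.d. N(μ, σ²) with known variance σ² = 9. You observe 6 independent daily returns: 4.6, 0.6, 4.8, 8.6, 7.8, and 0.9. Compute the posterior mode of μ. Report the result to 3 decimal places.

n = 6; x̄ = (4.6 + 0.6 + 4.8 + 8.6 + 7.8 + 0.9)/6 = 27.3/6 = 4.55.
For a Normal prior and Normal likelihood with known variance, the posterior is Normal; its mode equals its mean, the precision-weighted average.
Prior precision 1/σ₀² = 1/10 = 0.1; data precision n/σ² = 6/9 = 2/3.
μ̂ = (0.1·3 + (2/3)·4.55) / (0.1 + 2/3) = (10/3)/(23/30) = 100/23 ≈ 4.348.

μ̂_MAP = 4.348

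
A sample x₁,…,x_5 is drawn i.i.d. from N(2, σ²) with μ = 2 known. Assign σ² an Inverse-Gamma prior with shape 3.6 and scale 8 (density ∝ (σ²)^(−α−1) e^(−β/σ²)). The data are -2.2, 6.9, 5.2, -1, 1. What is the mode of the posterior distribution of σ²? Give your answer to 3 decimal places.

Sum of squared deviations about the known mean: SS = (-2.2−2)² + (6.9−2)² + (5.2−2)² + (-1−2)² + (1−2)² = 61.89.
The Normal likelihood contributes (σ²)^(−n/2) exp(−SS/(2σ²)), so the posterior is Inverse-Gamma(α + n/2, β + SS/2) = Inverse-Gamma(6.1, 38.945).
The mode of Inverse-Gamma(a, b) is b/(a+1) = 38.945/7.1 ≈ 5.485.

σ̂²_MAP = 5.485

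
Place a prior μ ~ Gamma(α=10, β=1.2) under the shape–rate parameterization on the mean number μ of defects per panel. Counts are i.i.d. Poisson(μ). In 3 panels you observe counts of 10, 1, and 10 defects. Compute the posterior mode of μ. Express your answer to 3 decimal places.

μ̂_MAP = 7.143

Σxᵢ = 10+1+10 = 21, with n = 3.
Posterior ∝ μ^9e^(−1.2μ) · μ^21e^(−3μ) = μ^30e^(−4.2μ), i.e. Gamma(shape=31, rate=4.2).
The mode of a Gamma(a, b) with a ≥ 1 (shape–rate) is (a−1)/b = 30/4.2 ≈ 7.143.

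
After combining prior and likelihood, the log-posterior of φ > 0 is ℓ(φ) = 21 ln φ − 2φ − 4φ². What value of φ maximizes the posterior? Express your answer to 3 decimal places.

φ̂_MAP = 1.500

ℓ'(φ) = 21/φ − 2 − 8φ. Setting this to zero and multiplying by φ: 8φ² + 2φ − 21 = 0.
φ = (−2 + √(2² + 4·8·21)) / (2·8) = (−2 + √676) / 16 = (−2 + 26)/16 = 3/2.
ℓ''(φ) = −21/φ² − 8 < 0, confirming a maximum.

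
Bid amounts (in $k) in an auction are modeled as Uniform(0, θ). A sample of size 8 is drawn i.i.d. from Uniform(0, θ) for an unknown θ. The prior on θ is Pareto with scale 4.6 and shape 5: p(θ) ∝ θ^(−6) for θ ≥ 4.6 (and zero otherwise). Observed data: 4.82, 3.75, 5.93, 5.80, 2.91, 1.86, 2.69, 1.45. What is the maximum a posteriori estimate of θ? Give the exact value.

θ̂_MAP = 5.93

The Uniform(0, θ) likelihood is θ^(−n) for θ ≥ max(xᵢ), zero otherwise. Here max(xᵢ) = 5.93.
Posterior ∝ θ^(−6) · θ^(−8) = θ^(−14) on θ ≥ max(4.6, 5.93) = 5.93.
This density is strictly decreasing in θ, so the posterior mode lies at the lower boundary of the support.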